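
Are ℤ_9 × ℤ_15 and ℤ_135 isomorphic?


Comparing ℤ_9 × ℤ_15 and ℤ_135:
gcd(9,15) = 3 ≠ 1. Max element order in ℤ_9×ℤ_15 is lcm(9,15) = 45 < 135, so it has no element of order 135

No, ℤ_9 × ℤ_15 ≇ ℤ_135


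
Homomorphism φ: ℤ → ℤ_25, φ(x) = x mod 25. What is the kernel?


Kernel = preimage of identity
ker(φ) = {x ∈ ℤ : x ≡ 0 (mod 25)} = 25ℤ = {0, ±25, ±50, ...}

ker(φ) = 25ℤ


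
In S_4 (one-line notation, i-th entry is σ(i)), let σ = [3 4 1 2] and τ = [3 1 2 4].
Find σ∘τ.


σ∘τ: apply τ first, then σ
1 →τ 3 →σ 1
2 →τ 1 →σ 3
3 →τ 2 →σ 4
4 →τ 4 →σ 2

σ∘τ = [1 3 4 2]


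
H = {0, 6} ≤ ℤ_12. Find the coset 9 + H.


9 + H = {9 + h (mod 12) : h ∈ H}
9+0=9, 9+6=3
9 + H = {3, 9} = 3 + H

9 + H = {3, 9}


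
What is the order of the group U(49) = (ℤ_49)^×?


U(n) is the group of units mod n; |U(n)| = φ(n)
|U(49)| = φ(49) = 42

|U(49) = (ℤ_49)^×| = 42


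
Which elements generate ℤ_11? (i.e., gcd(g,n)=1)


g generates ℤ_n iff gcd(g,n) = 1
Checking each g ∈ {1,...,10}:
gcd(1,11) = 1
gcd(2,11) = 1
gcd(3,11) = 1
gcd(4,11) = 1
gcd(5,11) = 1
gcd(6,11) = 1
gcd(7,11) = 1
gcd(8,11) = 1
gcd(9,11) = 1
gcd(10,11) = 1
Generators: {1, 2, 3, 4, 5, 6, 7, 8, 9, 10}
Number of generators = φ(11) = 10

Generators of ℤ_11 = {1, 2, 3, 4, 5, 6, 7, 8, 9, 10}


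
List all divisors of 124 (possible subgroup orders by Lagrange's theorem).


Lagrange's theorem: |H| divides |G|
|G| = 124
Divisors of 124: 1, 2, 4, 31, 62, 124

Possible subgroup orders: {1, 2, 4, 31, 62, 124}


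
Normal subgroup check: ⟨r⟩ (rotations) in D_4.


H = ⟨r⟩ (rotations) in D_4
The rotation subgroup ⟨r⟩ has index 2 in D_4, so it is normal

Yes, normal subgroup


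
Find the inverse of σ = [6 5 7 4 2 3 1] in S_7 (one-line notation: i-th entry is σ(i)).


To find σ⁻¹, swap domain and range:
σ(1) = 6 → σ⁻¹(6) = 1
σ(2) = 5 → σ⁻¹(5) = 2
σ(3) = 7 → σ⁻¹(7) = 3
σ(4) = 4 → σ⁻¹(4) = 4
σ(5) = 2 → σ⁻¹(2) = 5
σ(6) = 3 → σ⁻¹(3) = 6
σ(7) = 1 → σ⁻¹(1) = 7

σ⁻¹ = [7 5 6 4 2 1 3]


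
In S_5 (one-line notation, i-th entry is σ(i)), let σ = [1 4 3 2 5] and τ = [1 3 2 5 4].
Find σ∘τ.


σ∘τ: apply τ first, then σ
1 →τ 1 →σ 1
2 →τ 3 →σ 3
3 →τ 2 →σ 4
4 →τ 5 →σ 5
5 →τ 4 →σ 2

σ∘τ = [1 3 4 5 2]


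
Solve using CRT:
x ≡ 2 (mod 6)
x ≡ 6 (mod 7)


m₁ = 6, m₂ = 7, gcd = 1, so CRT applies. M = m₁·m₂ = 42
Let M₁ = M/m₁ = 7, M₂ = M/m₂ = 6
Find y₁ ≡ M₁⁻¹ (mod m₁): 7⁻¹ ≡ 1 (mod 6)
Find y₂ ≡ M₂⁻¹ (mod m₂): 6⁻¹ ≡ 6 (mod 7)
x = a₁·M₁·y₁ + a₂·M₂·y₂ = 2·7·1 + 6·6·6 = 230
Reduce mod 42: x ≡ 20
Check: 20 mod 6 = 2 ✓, 20 mod 7 = 6 ✓

x ≡ 20 (mod 42)


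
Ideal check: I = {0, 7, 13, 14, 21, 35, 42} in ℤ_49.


Check ideal conditions for I = {0, 7, 13, 14, 21, 35, 42} in ℤ_49:
(1) I is an additive subgroup? No
(2) For r ∈ ℤ_49 and a ∈ I: r·a ∈ I? No  [counterexample: r=2, a=13, r·a mod 49 = 26 ∉ I]

No, I is not an ideal of ℤ_49


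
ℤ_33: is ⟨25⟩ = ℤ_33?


g generates ℤ_n iff gcd(g, n) = 1
gcd(25, 33) = 1
Since gcd = 1, 25 is a generator.

Yes, 25 generates ℤ_33


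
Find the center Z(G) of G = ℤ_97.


Z(G) = {g ∈ G | gx = xg for all x ∈ G}
ℤ_97 is abelian, so Z(G) = G

Z(ℤ_97) = ℤ_97


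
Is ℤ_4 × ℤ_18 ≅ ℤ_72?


Comparing ℤ_4 × ℤ_18 and ℤ_72:
gcd(4,18) = 2 ≠ 1. Max element order in ℤ_4×ℤ_18 is lcm(4,18) = 36 < 72, so it has no element of order 72

No, ℤ_4 × ℤ_18 ≇ ℤ_72


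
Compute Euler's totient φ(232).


Factor n: 232 = 2^3 × 29
φ(n) = n · ∏(1 - 1/p) over distinct primes p | n
φ(232) = 232 · (1 - 1/2) · (1 - 1/29) = 112

φ(232) = 112


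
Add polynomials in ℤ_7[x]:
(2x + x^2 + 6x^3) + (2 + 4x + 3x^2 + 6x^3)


Add coefficients mod 7:
x^0: 0 + 2 = 2 (mod 7)
x^1: 2 + 4 = 6 (mod 7)
x^2: 1 + 3 = 4 (mod 7)
x^3: 6 + 6 = 5 (mod 7)
Result: 2 + 6x + 4x^2 + 5x^3

f + g = 2 + 6x + 4x^2 + 5x^3


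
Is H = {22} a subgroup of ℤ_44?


Subgroup test for H = {22} in (ℤ_44, +):
(1) 0 ∈ H? No
(2) Closure: for all a,b ∈ H, (a+b) mod 44 ∈ H? No  [counterexample: 22 + 22 = 0 ∉ H]
(3) Inverses: for all a ∈ H, -a mod 44 ∈ H? Yes

No, H is not a subgroup of ℤ_44


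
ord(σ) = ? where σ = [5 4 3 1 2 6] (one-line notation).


Cycle decomposition: (1 5 2 4)
Cycle lengths: 4
Order = lcm(4) = 4

ord(σ) = 4


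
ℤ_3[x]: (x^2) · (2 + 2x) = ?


Expand and collect like terms; reduce coefficients mod 3:
x^0: 0·2 = 0 ≡ 0 (mod 3)
x^1: 0·2 + 0·2 = 0 ≡ 0 (mod 3)
x^2: 0·2 + 1·2 = 2 ≡ 2 (mod 3)
x^3: 1·2 = 2 ≡ 2 (mod 3)
Result: 2x^2 + 2x^3

f · g = 2x^2 + 2x^3


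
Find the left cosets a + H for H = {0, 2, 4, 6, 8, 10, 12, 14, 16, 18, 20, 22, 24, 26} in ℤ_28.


H = {0, 2, 4, 6, 8, 10, 12, 14, 16, 18, 20, 22, 24, 26}, |H| = 14
Number of cosets = |G|/|H| = 28/14 = 2
0 + H = {0, 2, 4, 6, 8, 10, 12, 14, 16, 18, 20, 22, 24, 26}
1 + H = {1, 3, 5, 7, 9, 11, 13, 15, 17, 19, 21, 23, 25, 27}

Cosets: 0+H={0,2,4,6,8,10,12,14,16,18,20,22,24,26}; 1+H={1,3,5,7,9,11,13,15,17,19,21,23,25,27}


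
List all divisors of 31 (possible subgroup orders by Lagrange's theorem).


Lagrange's theorem: |H| divides |G|
|G| = 31
Divisors of 31: 1, 31

Possible subgroup orders: {1, 31}


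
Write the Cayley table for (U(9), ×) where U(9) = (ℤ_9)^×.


Elements: {1, 2, 4, 5, 7, 8}
Operation: multiplication mod 9
Entry (a, b) = (a × b) mod 9

Cayley table:
  | 1 | 2 | 4 | 5 | 7 | 8
1 | 1 | 2 | 4 | 5 | 7 | 8
2 | 2 | 4 | 8 | 1 | 5 | 7
4 | 4 | 8 | 7 | 2 | 1 | 5
5 | 5 | 1 | 2 | 7 | 8 | 4
7 | 7 | 5 | 1 | 8 | 4 | 2
8 | 8 | 7 | 5 | 4 | 2 | 1


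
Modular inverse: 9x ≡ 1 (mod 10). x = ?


Use the extended Euclidean algorithm to write 1 = 9·s + 10·t; then s mod 10 is the inverse.
Euclidean algorithm:
  9 = 0·10 + 9
  10 = 1·9 + 1
  9 = 9·1 + 0
gcd(9,10) = 1
Back-substitution gives: 9·(-1) + 10·(1) = 1
So 9⁻¹ ≡ -1 ≡ 9 (mod 10)
Check: 9 × 9 = 81 ≡ 1 (mod 10) ✓

9⁻¹ ≡ 9 (mod 10)


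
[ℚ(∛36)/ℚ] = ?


∛36 has minimal polynomial x³ - 36 (irreducible over ℚ since 36 is not a perfect cube)

[ℚ(∛36)/ℚ] = 3


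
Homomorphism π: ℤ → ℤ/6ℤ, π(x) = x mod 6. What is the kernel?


Kernel = preimage of identity
ker(π) = multiples of 6 = 6ℤ

ker(π) = 6ℤ


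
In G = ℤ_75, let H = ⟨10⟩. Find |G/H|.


|⟨10⟩| = n / gcd(10, 75) = 75 / 5 = 15
H is normal (ℤ_75 is abelian).
|G/H| = |G| / |H| = 75 / 15 = 5

|G/H| = 5


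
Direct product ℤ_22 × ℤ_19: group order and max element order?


|ℤ_22 × ℤ_19| = 22 × 19 = 418
Max element order = lcm(22,19) = 418
Cyclic? Yes (gcd=1)

|ℤ_22×ℤ_19| = 418, max element order = 418


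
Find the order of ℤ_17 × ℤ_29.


|A × B| = |A| · |B|
|ℤ_17 × ℤ_29| = 17 × 29 = 493

|ℤ_17 × ℤ_29| = 493


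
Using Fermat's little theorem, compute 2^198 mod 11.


Fermat's little theorem: if p is prime and gcd(a,p)=1, then a^(p-1) ≡ 1 (mod p)
p = 11 is prime, gcd(2,11) = 1
Reduce exponent: 198 mod 10 = 8
So 2^198 ≡ 2^8 (mod 11)
2^8 mod 11 = 3

2^198 ≡ 3 (mod 11)


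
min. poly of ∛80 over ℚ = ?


∛80 satisfies x³ - 80 = 0, irreducible over ℚ (no rational root; 80 is not a perfect cube)

Minimal polynomial: x³ - 80


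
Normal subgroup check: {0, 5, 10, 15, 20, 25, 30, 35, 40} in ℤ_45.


H = {0, 5, 10, 15, 20, 25, 30, 35, 40} in ℤ_45
ℤ_45 is abelian; every subgroup of an abelian group is normal

Yes, normal subgroup


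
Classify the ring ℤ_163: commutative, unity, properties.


ℤ_163 is a commutative ring with unity 1; 163 is prime, so ℤ_163 is a field (hence an integral domain)
Commutative: Yes
Integral domain: Yes
Has unity: Yes

ℤ_163: Commutative=Yes, Unity=Yes


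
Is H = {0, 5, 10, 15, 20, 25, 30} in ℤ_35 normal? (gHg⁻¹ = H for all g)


H = {0, 5, 10, 15, 20, 25, 30} in ℤ_35
ℤ_35 is abelian; every subgroup of an abelian group is normal

Yes, normal subgroup


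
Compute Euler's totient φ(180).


Factor n: 180 = 2^2 × 3^2 × 5
φ(n) = n · ∏(1 - 1/p) over distinct primes p | n
φ(180) = 180 · (1 - 1/2) · (1 - 1/3) · (1 - 1/5) = 48

φ(180) = 48


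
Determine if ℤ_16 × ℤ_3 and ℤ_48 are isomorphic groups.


Comparing ℤ_16 × ℤ_3 and ℤ_48:
gcd(16,3) = 1, so ℤ_16 × ℤ_3 ≅ ℤ_48 (CRT)

Yes, ℤ_16 × ℤ_3 ≅ ℤ_48


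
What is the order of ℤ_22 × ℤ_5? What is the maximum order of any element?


|ℤ_22 × ℤ_5| = 22 × 5 = 110
Max element order = lcm(22,5) = 110
Cyclic? Yes (gcd=1)

|ℤ_22×ℤ_5| = 110, max element order = 110


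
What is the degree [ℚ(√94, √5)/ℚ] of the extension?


[ℚ(√94,√5):ℚ] = [ℚ(√94,√5):ℚ(√94)]·[ℚ(√94):ℚ] = 2·2 = 4

[ℚ(√94, √5)/ℚ] = 4


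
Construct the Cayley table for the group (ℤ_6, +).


Elements: {0, 1, 2, 3, 4, 5}
Operation: addition mod 6
Entry (a, b) = (a + b) mod 6

Cayley table:
  | 0 | 1 | 2 | 3 | 4 | 5
0 | 0 | 1 | 2 | 3 | 4 | 5
1 | 1 | 2 | 3 | 4 | 5 | 0
2 | 2 | 3 | 4 | 5 | 0 | 1
3 | 3 | 4 | 5 | 0 | 1 | 2
4 | 4 | 5 | 0 | 1 | 2 | 3
5 | 5 | 0 | 1 | 2 | 3 | 4


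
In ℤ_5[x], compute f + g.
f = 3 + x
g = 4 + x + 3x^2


Add coefficients mod 5:
x^0: 3 + 4 = 2 (mod 5)
x^1: 1 + 1 = 2 (mod 5)
x^2: 0 + 3 = 3 (mod 5)
Result: 2 + 2x + 3x^2

f + g = 2 + 2x + 3x^2


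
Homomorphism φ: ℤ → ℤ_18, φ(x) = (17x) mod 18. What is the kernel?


Kernel = preimage of identity
ker(φ) = {x ∈ ℤ : 17x ≡ 0 (mod 18)}. gcd(17,18) = 1, so 17x ≡ 0 (mod 18) ⟺ x ≡ 0 (mod 18/1 = 18). Hence ker(φ) = 18ℤ

ker(φ) = 18ℤ


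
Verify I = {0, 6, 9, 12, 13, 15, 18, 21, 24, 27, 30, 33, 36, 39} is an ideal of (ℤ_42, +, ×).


Check ideal conditions for I = {0, 6, 9, 12, 13, 15, 18, 21, 24, 27, 30, 33, 36, 39} in ℤ_42:
(1) I is an additive subgroup? No
(2) For r ∈ ℤ_42 and a ∈ I: r·a ∈ I? No  [counterexample: r=2, a=13, r·a mod 42 = 26 ∉ I]

No, I is not an ideal of ℤ_42


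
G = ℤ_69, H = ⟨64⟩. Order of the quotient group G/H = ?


|⟨64⟩| = n / gcd(64, 69) = 69 / 1 = 69
H is normal (ℤ_69 is abelian).
|G/H| = |G| / |H| = 69 / 69 = 1

|G/H| = 1


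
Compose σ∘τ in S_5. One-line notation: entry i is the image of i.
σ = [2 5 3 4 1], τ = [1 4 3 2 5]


σ∘τ: apply τ first, then σ
1 →τ 1 →σ 2
2 →τ 4 →σ 4
3 →τ 3 →σ 3
4 →τ 2 →σ 5
5 →τ 5 →σ 1

σ∘τ = [2 4 3 5 1]


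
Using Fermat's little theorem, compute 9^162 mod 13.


Fermat's little theorem: if p is prime and gcd(a,p)=1, then a^(p-1) ≡ 1 (mod p)
p = 13 is prime, gcd(9,13) = 1
Reduce exponent: 162 mod 12 = 6
So 9^162 ≡ 9^6 (mod 13)
9^6 mod 13 = 1

9^162 ≡ 1 (mod 13)


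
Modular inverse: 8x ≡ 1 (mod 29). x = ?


Use the extended Euclidean algorithm to write 1 = 8·s + 29·t; then s mod 29 is the inverse.
Euclidean algorithm:
  8 = 0·29 + 8
  29 = 3·8 + 5
  8 = 1·5 + 3
  5 = 1·3 + 2
  3 = 1·2 + 1
  2 = 2·1 + 0
gcd(8,29) = 1
Back-substitution gives: 8·(11) + 29·(-3) = 1
So 8⁻¹ ≡ 11 ≡ 11 (mod 29)
Check: 8 × 11 = 88 ≡ 1 (mod 29) ✓

8⁻¹ ≡ 11 (mod 29)


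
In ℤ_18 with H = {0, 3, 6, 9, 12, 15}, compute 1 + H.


1 + H = {1 + h (mod 18) : h ∈ H}
1+0=1, 1+3=4, 1+6=7, 1+9=10, 1+12=13, 1+15=16

1 + H = {1, 4, 7, 10, 13, 16}


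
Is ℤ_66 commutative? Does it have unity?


ℤ_66 is a commutative ring with unity 1; 66 = 2×33 is composite, so 2·33 ≡ 0 gives zero divisors (not an integral domain)
Commutative: Yes
Integral domain: No
Has unity: Yes

ℤ_66: Commutative=Yes, Unity=Yes


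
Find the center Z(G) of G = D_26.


Z(G) = {g ∈ G | gx = xg for all x ∈ G}
For even n, Z(D_n) = {e, r^(n/2)}: the 180° rotation r^13 commutes with every reflection and rotation

Z(D_26) = {e, r^13}


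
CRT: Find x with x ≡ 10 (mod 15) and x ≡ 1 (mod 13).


m₁ = 15, m₂ = 13, gcd = 1, so CRT applies. M = m₁·m₂ = 195
Let M₁ = M/m₁ = 13, M₂ = M/m₂ = 15
Find y₁ ≡ M₁⁻¹ (mod m₁): 13⁻¹ ≡ 7 (mod 15)
Find y₂ ≡ M₂⁻¹ (mod m₂): 15⁻¹ ≡ 7 (mod 13)
x = a₁·M₁·y₁ + a₂·M₂·y₂ = 10·13·7 + 1·15·7 = 1015
Reduce mod 195: x ≡ 40
Check: 40 mod 15 = 10 ✓, 40 mod 13 = 1 ✓

x ≡ 40 (mod 195)


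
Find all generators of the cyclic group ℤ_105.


g generates ℤ_n iff gcd(g,n) = 1
Prime factors of 105: 3, 5, 7
Generators are g ∈ {1,...,104} not divisible by any of these primes.
Generators: {1, 2, 4, 8, 11, 13, 16, 17, 19, 22, 23, 26, 29, 31, 32, 34, 37, 38, 41, 43, 44, 46, 47, 52, 53, 58, 59, 61, 62, 64, 67, 68, 71, 73, 74, 76, 79, 82, 83, 86, 88, 89, 92, 94, 97, 101, 103, 104}
Number of generators = φ(105) = 48

Generators of ℤ_105 = {1, 2, 4, 8, 11, 13, 16, 17, 19, 22, 23, 26, 29, 31, 32, 34, 37, 38, 41, 43, 44, 46, 47, 52, 53, 58, 59, 61, 62, 64, 67, 68, 71, 73, 74, 76, 79, 82, 83, 86, 88, 89, 92, 94, 97, 101, 103, 104}


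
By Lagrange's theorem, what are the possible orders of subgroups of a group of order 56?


Lagrange's theorem: |H| divides |G|
|G| = 56
Divisors of 56: 1, 2, 4, 7, 8, 14, 28, 56

Possible subgroup orders: {1, 2, 4, 7, 8, 14, 28, 56}


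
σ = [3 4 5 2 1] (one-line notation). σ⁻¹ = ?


To find σ⁻¹, swap domain and range:
σ(1) = 3 → σ⁻¹(3) = 1
σ(2) = 4 → σ⁻¹(4) = 2
σ(3) = 5 → σ⁻¹(5) = 3
σ(4) = 2 → σ⁻¹(2) = 4
σ(5) = 1 → σ⁻¹(1) = 5

σ⁻¹ = [5 4 1 2 3]


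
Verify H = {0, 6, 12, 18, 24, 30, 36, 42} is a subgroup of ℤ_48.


Subgroup test for H = {0, 6, 12, 18, 24, 30, 36, 42} in (ℤ_48, +):
(1) 0 ∈ H? Yes
(2) Closure: for all a,b ∈ H, (a+b) mod 48 ∈ H? Yes
(3) Inverses: for all a ∈ H, -a mod 48 ∈ H? Yes

Yes, H is a subgroup of ℤ_48


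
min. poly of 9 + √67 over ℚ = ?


Let α = 9 + √67. Then α - 9 = √67, so (α - 9)² = 67, giving α² - 18α + 14 = 0. Degree 2 and α ∉ ℚ, so this is the minimal polynomial.

Minimal polynomial: x² - 18x + 14


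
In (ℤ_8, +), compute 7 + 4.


Operation: addition mod 8
7 + 4 = (a + b) mod 8 with a = 7, b = 4

7 + 4 = 3


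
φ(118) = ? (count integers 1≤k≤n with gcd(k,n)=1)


Factor n: 118 = 2 × 59
φ(n) = n · ∏(1 - 1/p) over distinct primes p | n
φ(118) = 118 · (1 - 1/2) · (1 - 1/59) = 58

φ(118) = 58


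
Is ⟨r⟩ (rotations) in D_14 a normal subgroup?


H = ⟨r⟩ (rotations) in D_14
The rotation subgroup ⟨r⟩ has index 2 in D_14, so it is normal

Yes, normal subgroup


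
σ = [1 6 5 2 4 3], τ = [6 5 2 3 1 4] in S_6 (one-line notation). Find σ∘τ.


σ∘τ: apply τ first, then σ
1 →τ 6 →σ 3
2 →τ 5 →σ 4
3 →τ 2 →σ 6
4 →τ 3 →σ 5
5 →τ 1 →σ 1
6 →τ 4 →σ 2

σ∘τ = [3 4 6 5 1 2]


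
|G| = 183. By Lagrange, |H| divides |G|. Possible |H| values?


Lagrange's theorem: |H| divides |G|
|G| = 183
Divisors of 183: 1, 3, 61, 183

Possible subgroup orders: {1, 3, 61, 183}


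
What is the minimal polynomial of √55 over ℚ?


√55 satisfies x² - 55 = 0, irreducible over ℚ since 55 is squarefree

Minimal polynomial: x² - 55


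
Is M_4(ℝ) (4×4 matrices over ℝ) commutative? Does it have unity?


Matrix multiplication is non-commutative for n ≥ 2; the identity matrix I is the unity; singular matrices give zero divisors, so not an integral domain
Commutative: No
Integral domain: No
Has unity: Yes

M_4(ℝ) (4×4 matrices over ℝ): Commutative=No, Unity=Yes


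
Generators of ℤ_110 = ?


g generates ℤ_n iff gcd(g,n) = 1
Prime factors of 110: 2, 5, 11
Generators are g ∈ {1,...,109} not divisible by any of these primes.
Generators: {1, 3, 7, 9, 13, 17, 19, 21, 23, 27, 29, 31, 37, 39, 41, 43, 47, 49, 51, 53, 57, 59, 61, 63, 67, 69, 71, 73, 79, 81, 83, 87, 89, 91, 93, 97, 101, 103, 107, 109}
Number of generators = φ(110) = 40

Generators of ℤ_110 = {1, 3, 7, 9, 13, 17, 19, 21, 23, 27, 29, 31, 37, 39, 41, 43, 47, 49, 51, 53, 57, 59, 61, 63, 67, 69, 71, 73, 79, 81, 83, 87, 89, 91, 93, 97, 101, 103, 107, 109}


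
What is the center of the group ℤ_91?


Z(G) = {g ∈ G | gx = xg for all x ∈ G}
ℤ_91 is abelian, so Z(G) = G

Z(ℤ_91) = ℤ_91


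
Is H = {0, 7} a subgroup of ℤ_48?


Subgroup test for H = {0, 7} in (ℤ_48, +):
(1) 0 ∈ H? Yes
(2) Closure: for all a,b ∈ H, (a+b) mod 48 ∈ H? No  [counterexample: 7 + 7 = 14 ∉ H]
(3) Inverses: for all a ∈ H, -a mod 48 ∈ H? No

No, H is not a subgroup of ℤ_48


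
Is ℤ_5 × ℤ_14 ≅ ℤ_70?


Comparing ℤ_5 × ℤ_14 and ℤ_70:
gcd(5,14) = 1, so ℤ_5 × ℤ_14 ≅ ℤ_70 (CRT)

Yes, ℤ_5 × ℤ_14 ≅ ℤ_70


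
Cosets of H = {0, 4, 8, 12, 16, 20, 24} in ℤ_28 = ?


H = {0, 4, 8, 12, 16, 20, 24}, |H| = 7
Number of cosets = |G|/|H| = 28/7 = 4
0 + H = {0, 4, 8, 12, 16, 20, 24}
1 + H = {1, 5, 9, 13, 17, 21, 25}
2 + H = {2, 6, 10, 14, 18, 22, 26}
3 + H = {3, 7, 11, 15, 19, 23, 27}

Cosets: 0+H={0,4,8,12,16,20,24}; 1+H={1,5,9,13,17,21,25}; 2+H={2,6,10,14,18,22,26}; 3+H={3,7,11,15,19,23,27}


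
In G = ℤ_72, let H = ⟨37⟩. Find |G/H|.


|⟨37⟩| = n / gcd(37, 72) = 72 / 1 = 72
H is normal (ℤ_72 is abelian).
|G/H| = |G| / |H| = 72 / 72 = 1

|G/H| = 1


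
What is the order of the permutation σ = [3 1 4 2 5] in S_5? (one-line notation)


Cycle decomposition: (1 3 4 2)
Cycle lengths: 4
Order = lcm(4) = 4

ord(σ) = 4


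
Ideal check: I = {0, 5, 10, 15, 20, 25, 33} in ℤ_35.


Check ideal conditions for I = {0, 5, 10, 15, 20, 25, 33} in ℤ_35:
(1) I is an additive subgroup? No
(2) For r ∈ ℤ_35 and a ∈ I: r·a ∈ I? No  [counterexample: r=2, a=15, r·a mod 35 = 30 ∉ I]

No, I is not an ideal of ℤ_35


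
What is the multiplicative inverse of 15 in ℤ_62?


Use the extended Euclidean algorithm to write 1 = 15·s + 62·t; then s mod 62 is the inverse.
Euclidean algorithm:
  15 = 0·62 + 15
  62 = 4·15 + 2
  15 = 7·2 + 1
  2 = 2·1 + 0
gcd(15,62) = 1
Back-substitution gives: 15·(29) + 62·(-7) = 1
So 15⁻¹ ≡ 29 ≡ 29 (mod 62)
Check: 15 × 29 = 435 ≡ 1 (mod 62) ✓

15⁻¹ ≡ 29 (mod 62)


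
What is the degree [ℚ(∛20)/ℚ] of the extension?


∛20 has minimal polynomial x³ - 20 (irreducible over ℚ since 20 is not a perfect cube)

[ℚ(∛20)/ℚ] = 3


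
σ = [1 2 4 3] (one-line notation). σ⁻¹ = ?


To find σ⁻¹, swap domain and range:
σ(1) = 1 → σ⁻¹(1) = 1
σ(2) = 2 → σ⁻¹(2) = 2
σ(3) = 4 → σ⁻¹(4) = 3
σ(4) = 3 → σ⁻¹(3) = 4

σ⁻¹ = [1 2 4 3]


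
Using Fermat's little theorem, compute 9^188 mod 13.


Fermat's little theorem: if p is prime and gcd(a,p)=1, then a^(p-1) ≡ 1 (mod p)
p = 13 is prime, gcd(9,13) = 1
Reduce exponent: 188 mod 12 = 8
So 9^188 ≡ 9^8 (mod 13)
9^8 mod 13 = 3

9^188 ≡ 3 (mod 13)


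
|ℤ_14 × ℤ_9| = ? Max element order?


|ℤ_14 × ℤ_9| = 14 × 9 = 126
Max element order = lcm(14,9) = 126
Cyclic? Yes (gcd=1)

|ℤ_14×ℤ_9| = 126, max element order = 126


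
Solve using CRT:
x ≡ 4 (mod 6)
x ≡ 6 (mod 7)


m₁ = 6, m₂ = 7, gcd = 1, so CRT applies. M = m₁·m₂ = 42
Let M₁ = M/m₁ = 7, M₂ = M/m₂ = 6
Find y₁ ≡ M₁⁻¹ (mod m₁): 7⁻¹ ≡ 1 (mod 6)
Find y₂ ≡ M₂⁻¹ (mod m₂): 6⁻¹ ≡ 6 (mod 7)
x = a₁·M₁·y₁ + a₂·M₂·y₂ = 4·7·1 + 6·6·6 = 244
Reduce mod 42: x ≡ 34
Check: 34 mod 6 = 4 ✓, 34 mod 7 = 6 ✓

x ≡ 34 (mod 42)


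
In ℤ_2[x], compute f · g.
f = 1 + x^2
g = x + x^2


Expand and collect like terms; reduce coefficients mod 2:
x^0: 1·0 = 0 ≡ 0 (mod 2)
x^1: 1·1 + 0·0 = 1 ≡ 1 (mod 2)
x^2: 1·1 + 0·1 + 1·0 = 1 ≡ 1 (mod 2)
x^3: 0·1 + 1·1 = 1 ≡ 1 (mod 2)
x^4: 1·1 = 1 ≡ 1 (mod 2)
Result: x + x^2 + x^3 + x^4

f · g = x + x^2 + x^3 + x^4


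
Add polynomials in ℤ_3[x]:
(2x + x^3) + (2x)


Add coefficients mod 3:
x^0: 0 + 0 = 0 (mod 3)
x^1: 2 + 2 = 1 (mod 3)
x^2: 0 + 0 = 0 (mod 3)
x^3: 1 + 0 = 1 (mod 3)
Result: x + x^3

f + g = x + x^3


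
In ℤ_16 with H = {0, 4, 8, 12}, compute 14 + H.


14 + H = {14 + h (mod 16) : h ∈ H}
14+0=14, 14+4=2, 14+8=6, 14+12=10
14 + H = {2, 6, 10, 14} = 2 + H

14 + H = {2, 6, 10, 14}


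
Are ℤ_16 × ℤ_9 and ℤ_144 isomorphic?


Comparing ℤ_16 × ℤ_9 and ℤ_144:
gcd(16,9) = 1, so ℤ_16 × ℤ_9 ≅ ℤ_144 (CRT)

Yes, ℤ_16 × ℤ_9 ≅ ℤ_144


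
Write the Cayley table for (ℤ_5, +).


Elements: {0, 1, 2, 3, 4}
Operation: addition mod 5
Entry (a, b) = (a + b) mod 5

Cayley table:
  | 0 | 1 | 2 | 3 | 4
0 | 0 | 1 | 2 | 3 | 4
1 | 1 | 2 | 3 | 4 | 0
2 | 2 | 3 | 4 | 0 | 1
3 | 3 | 4 | 0 | 1 | 2
4 | 4 | 0 | 1 | 2 | 3


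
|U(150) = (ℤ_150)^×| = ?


U(n) is the group of units mod n; |U(n)| = φ(n)
|U(150)| = φ(150) = 40

|U(150) = (ℤ_150)^×| = 40


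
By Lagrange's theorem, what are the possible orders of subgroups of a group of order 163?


Lagrange's theorem: |H| divides |G|
|G| = 163
Divisors of 163: 1, 163

Possible subgroup orders: {1, 163}


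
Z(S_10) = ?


Z(G) = {g ∈ G | gx = xg for all x ∈ G}
S_n is non-abelian for n ≥ 3; Z(S_10) is trivial

Z(S_10) = {e}


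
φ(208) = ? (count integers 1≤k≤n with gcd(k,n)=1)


Factor n: 208 = 2^4 × 13
φ(n) = n · ∏(1 - 1/p) over distinct primes p | n
φ(208) = 208 · (1 - 1/2) · (1 - 1/13) = 96

φ(208) = 96


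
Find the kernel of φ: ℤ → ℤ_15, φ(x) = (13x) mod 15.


Kernel = preimage of identity
ker(φ) = {x ∈ ℤ : 13x ≡ 0 (mod 15)}. gcd(13,15) = 1, so 13x ≡ 0 (mod 15) ⟺ x ≡ 0 (mod 15/1 = 15). Hence ker(φ) = 15ℤ

ker(φ) = 15ℤ


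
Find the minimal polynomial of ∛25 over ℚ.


∛25 satisfies x³ - 25 = 0, irreducible over ℚ (no rational root; 25 is not a perfect cube)

Minimal polynomial: x³ - 25


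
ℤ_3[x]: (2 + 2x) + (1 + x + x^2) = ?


Add coefficients mod 3:
x^0: 2 + 1 = 0 (mod 3)
x^1: 2 + 1 = 0 (mod 3)
x^2: 0 + 1 = 1 (mod 3)
Result: x^2

f + g = x^2


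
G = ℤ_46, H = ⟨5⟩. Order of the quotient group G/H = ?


|⟨5⟩| = n / gcd(5, 46) = 46 / 1 = 46
H is normal (ℤ_46 is abelian).
|G/H| = |G| / |H| = 46 / 46 = 1

|G/H| = 1


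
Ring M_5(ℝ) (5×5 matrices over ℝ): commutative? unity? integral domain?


Matrix multiplication is non-commutative for n ≥ 2; the identity matrix I is the unity; singular matrices give zero divisors, so not an integral domain
Commutative: No
Integral domain: No
Has unity: Yes

M_5(ℝ) (5×5 matrices over ℝ): Commutative=No, Unity=Yes


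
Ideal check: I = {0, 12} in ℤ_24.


Check ideal conditions for I = {0, 12} in ℤ_24:
(1) I is an additive subgroup? Yes
(2) For r ∈ ℤ_24 and a ∈ I: r·a ∈ I? Yes

Yes, I is an ideal of ℤ_24


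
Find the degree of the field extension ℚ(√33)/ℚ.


√33 has minimal polynomial x² - 33 (irreducible over ℚ since 33 is squarefree)

[ℚ(√33)/ℚ] = 2


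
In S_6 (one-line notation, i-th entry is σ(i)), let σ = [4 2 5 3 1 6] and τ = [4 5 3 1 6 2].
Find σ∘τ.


σ∘τ: apply τ first, then σ
1 →τ 4 →σ 3
2 →τ 5 →σ 1
3 →τ 3 →σ 5
4 →τ 1 →σ 4
5 →τ 6 →σ 6
6 →τ 2 →σ 2

σ∘τ = [3 1 5 4 6 2]


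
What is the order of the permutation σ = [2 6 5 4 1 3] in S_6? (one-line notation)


Cycle decomposition: (1 2 6 3 5)
Cycle lengths: 5
Order = lcm(5) = 5

ord(σ) = 5


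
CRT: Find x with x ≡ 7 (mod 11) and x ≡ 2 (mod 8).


m₁ = 11, m₂ = 8, gcd = 1, so CRT applies. M = m₁·m₂ = 88
Let M₁ = M/m₁ = 8, M₂ = M/m₂ = 11
Find y₁ ≡ M₁⁻¹ (mod m₁): 8⁻¹ ≡ 7 (mod 11)
Find y₂ ≡ M₂⁻¹ (mod m₂): 11⁻¹ ≡ 3 (mod 8)
x = a₁·M₁·y₁ + a₂·M₂·y₂ = 7·8·7 + 2·11·3 = 458
Reduce mod 88: x ≡ 18
Check: 18 mod 11 = 7 ✓, 18 mod 8 = 2 ✓

x ≡ 18 (mod 88)


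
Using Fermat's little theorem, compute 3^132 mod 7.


Fermat's little theorem: if p is prime and gcd(a,p)=1, then a^(p-1) ≡ 1 (mod p)
p = 7 is prime, gcd(3,7) = 1
Reduce exponent: 132 mod 6 = 0
So 3^132 ≡ 3^0 (mod 7)
3^0 = 1

3^132 ≡ 1 (mod 7)


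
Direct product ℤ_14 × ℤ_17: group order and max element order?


|ℤ_14 × ℤ_17| = 14 × 17 = 238
Max element order = lcm(14,17) = 238
Cyclic? Yes (gcd=1)

|ℤ_14×ℤ_17| = 238, max element order = 238


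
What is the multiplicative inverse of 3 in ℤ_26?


Use the extended Euclidean algorithm to write 1 = 3·s + 26·t; then s mod 26 is the inverse.
Euclidean algorithm:
  3 = 0·26 + 3
  26 = 8·3 + 2
  3 = 1·2 + 1
  2 = 2·1 + 0
gcd(3,26) = 1
Back-substitution gives: 3·(9) + 26·(-1) = 1
So 3⁻¹ ≡ 9 ≡ 9 (mod 26)
Check: 3 × 9 = 27 ≡ 1 (mod 26) ✓

3⁻¹ ≡ 9 (mod 26)


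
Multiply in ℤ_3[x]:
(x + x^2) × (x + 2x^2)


Expand and collect like terms; reduce coefficients mod 3:
x^0: 0·0 = 0 ≡ 0 (mod 3)
x^1: 0·1 + 1·0 = 0 ≡ 0 (mod 3)
x^2: 0·2 + 1·1 + 1·0 = 1 ≡ 1 (mod 3)
x^3: 1·2 + 1·1 = 3 ≡ 0 (mod 3)
x^4: 1·2 = 2 ≡ 2 (mod 3)
Result: x^2 + 2x^4

f · g = x^2 + 2x^4


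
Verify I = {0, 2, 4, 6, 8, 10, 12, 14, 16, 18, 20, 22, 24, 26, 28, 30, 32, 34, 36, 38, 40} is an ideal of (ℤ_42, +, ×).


Check ideal conditions for I = {0, 2, 4, 6, 8, 10, 12, 14, 16, 18, 20, 22, 24, 26, 28, 30, 32, 34, 36, 38, 40} in ℤ_42:
(1) I is an additive subgroup? Yes
(2) For r ∈ ℤ_42 and a ∈ I: r·a ∈ I? Yes

Yes, I is an ideal of ℤ_42


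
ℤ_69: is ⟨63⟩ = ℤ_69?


g generates ℤ_n iff gcd(g, n) = 1
gcd(63, 69) = 3
Since gcd = 3 ≠ 1, ⟨63⟩ has order 23 < 69, so 63 is not a generator.

No, 63 does not generate ℤ_69


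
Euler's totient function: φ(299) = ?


Factor n: 299 = 13 × 23
φ(n) = n · ∏(1 - 1/p) over distinct primes p | n
φ(299) = 299 · (1 - 1/13) · (1 - 1/23) = 264

φ(299) = 264


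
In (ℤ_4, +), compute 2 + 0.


Operation: addition mod 4
2 + 0 = (a + b) mod 4 with a = 2, b = 0

2 + 0 = 2


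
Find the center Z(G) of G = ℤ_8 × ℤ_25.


Z(G) = {g ∈ G | gx = xg for all x ∈ G}
Direct product of abelian groups is abelian, so Z(G) = G

Z(ℤ_8 × ℤ_25) = ℤ_8 × ℤ_25


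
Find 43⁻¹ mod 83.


Use the extended Euclidean algorithm to write 1 = 43·s + 83·t; then s mod 83 is the inverse.
Euclidean algorithm:
  43 = 0·83 + 43
  83 = 1·43 + 40
  43 = 1·40 + 3
  40 = 13·3 + 1
  3 = 3·1 + 0
gcd(43,83) = 1
Back-substitution gives: 43·(-27) + 83·(14) = 1
So 43⁻¹ ≡ -27 ≡ 56 (mod 83)
Check: 43 × 56 = 2408 ≡ 1 (mod 83) ✓

43⁻¹ ≡ 56 (mod 83)


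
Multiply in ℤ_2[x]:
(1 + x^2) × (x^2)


Expand and collect like terms; reduce coefficients mod 2:
x^0: 1·0 = 0 ≡ 0 (mod 2)
x^1: 1·0 + 0·0 = 0 ≡ 0 (mod 2)
x^2: 1·1 + 0·0 + 1·0 = 1 ≡ 1 (mod 2)
x^3: 0·1 + 1·0 = 0 ≡ 0 (mod 2)
x^4: 1·1 = 1 ≡ 1 (mod 2)
Result: x^2 + x^4

f · g = x^2 + x^4


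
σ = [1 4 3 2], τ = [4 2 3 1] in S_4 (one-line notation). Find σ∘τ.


σ∘τ: apply τ first, then σ
1 →τ 4 →σ 2
2 →τ 2 →σ 4
3 →τ 3 →σ 3
4 →τ 1 →σ 1

σ∘τ = [2 4 3 1]


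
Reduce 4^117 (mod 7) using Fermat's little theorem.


Fermat's little theorem: if p is prime and gcd(a,p)=1, then a^(p-1) ≡ 1 (mod p)
p = 7 is prime, gcd(4,7) = 1
Reduce exponent: 117 mod 6 = 3
So 4^117 ≡ 4^3 (mod 7)
4^3 mod 7 = 1

4^117 ≡ 1 (mod 7)


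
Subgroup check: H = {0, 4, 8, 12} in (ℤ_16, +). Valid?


Subgroup test for H = {0, 4, 8, 12} in (ℤ_16, +):
(1) 0 ∈ H? Yes
(2) Closure: for all a,b ∈ H, (a+b) mod 16 ∈ H? Yes
(3) Inverses: for all a ∈ H, -a mod 16 ∈ H? Yes

Yes, H is a subgroup of ℤ_16


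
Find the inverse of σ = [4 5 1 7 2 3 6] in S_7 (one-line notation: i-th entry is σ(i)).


To find σ⁻¹, swap domain and range:
σ(1) = 4 → σ⁻¹(4) = 1
σ(2) = 5 → σ⁻¹(5) = 2
σ(3) = 1 → σ⁻¹(1) = 3
σ(4) = 7 → σ⁻¹(7) = 4
σ(5) = 2 → σ⁻¹(2) = 5
σ(6) = 3 → σ⁻¹(3) = 6
σ(7) = 6 → σ⁻¹(6) = 7

σ⁻¹ = [3 5 6 1 2 7 4]


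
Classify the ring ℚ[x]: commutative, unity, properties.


Polynomial ring over ℚ (an integral domain) is a commutative integral domain with unity 1
Commutative: Yes
Integral domain: Yes
Has unity: Yes

ℚ[x]: Commutative=Yes, Unity=Yes


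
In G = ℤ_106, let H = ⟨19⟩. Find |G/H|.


|⟨19⟩| = n / gcd(19, 106) = 106 / 1 = 106
H is normal (ℤ_106 is abelian).
|G/H| = |G| / |H| = 106 / 106 = 1

|G/H| = 1


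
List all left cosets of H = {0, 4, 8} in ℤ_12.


H = {0, 4, 8}, |H| = 3
Number of cosets = |G|/|H| = 12/3 = 4
0 + H = {0, 4, 8}
1 + H = {1, 5, 9}
2 + H = {2, 6, 10}
3 + H = {3, 7, 11}

Cosets: 0+H={0,4,8}; 1+H={1,5,9}; 2+H={2,6,10}; 3+H={3,7,11}


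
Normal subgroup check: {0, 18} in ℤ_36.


H = {0, 18} in ℤ_36
ℤ_36 is abelian; every subgroup of an abelian group is normal

Yes, normal subgroup


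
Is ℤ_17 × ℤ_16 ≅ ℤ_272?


Comparing ℤ_17 × ℤ_16 and ℤ_272:
gcd(17,16) = 1, so ℤ_17 × ℤ_16 ≅ ℤ_272 (CRT)

Yes, ℤ_17 × ℤ_16 ≅ ℤ_272


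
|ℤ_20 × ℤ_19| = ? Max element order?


|ℤ_20 × ℤ_19| = 20 × 19 = 380
Max element order = lcm(20,19) = 380
Cyclic? Yes (gcd=1)

|ℤ_20×ℤ_19| = 380, max element order = 380


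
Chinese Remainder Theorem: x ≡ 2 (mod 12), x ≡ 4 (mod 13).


m₁ = 12, m₂ = 13, gcd = 1, so CRT applies. M = m₁·m₂ = 156
Let M₁ = M/m₁ = 13, M₂ = M/m₂ = 12
Find y₁ ≡ M₁⁻¹ (mod m₁): 13⁻¹ ≡ 1 (mod 12)
Find y₂ ≡ M₂⁻¹ (mod m₂): 12⁻¹ ≡ 12 (mod 13)
x = a₁·M₁·y₁ + a₂·M₂·y₂ = 2·13·1 + 4·12·12 = 602
Reduce mod 156: x ≡ 134
Check: 134 mod 12 = 2 ✓, 134 mod 13 = 4 ✓

x ≡ 134 (mod 156)


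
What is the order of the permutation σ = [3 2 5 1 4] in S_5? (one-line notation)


Cycle decomposition: (1 3 5 4)
Cycle lengths: 4
Order = lcm(4) = 4

ord(σ) = 4


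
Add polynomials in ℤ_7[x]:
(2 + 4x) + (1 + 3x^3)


Add coefficients mod 7:
x^0: 2 + 1 = 3 (mod 7)
x^1: 4 + 0 = 4 (mod 7)
x^2: 0 + 0 = 0 (mod 7)
x^3: 0 + 3 = 3 (mod 7)
Result: 3 + 4x + 3x^3

f + g = 3 + 4x + 3x^3


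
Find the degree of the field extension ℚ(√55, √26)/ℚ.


[ℚ(√55,√26):ℚ] = [ℚ(√55,√26):ℚ(√55)]·[ℚ(√55):ℚ] = 2·2 = 4

[ℚ(√55, √26)/ℚ] = 4


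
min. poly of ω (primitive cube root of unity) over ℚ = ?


ω satisfies x² + x + 1 = 0 (the cyclotomic polynomial Φ₃)

Minimal polynomial: x² + x + 1


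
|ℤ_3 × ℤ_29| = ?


|A × B| = |A| · |B|
|ℤ_3 × ℤ_29| = 3 × 29 = 87

|ℤ_3 × ℤ_29| = 87


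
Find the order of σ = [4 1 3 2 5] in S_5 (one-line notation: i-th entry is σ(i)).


Cycle decomposition: (1 4 2)
Cycle lengths: 3
Order = lcm(3) = 3

ord(σ) = 3


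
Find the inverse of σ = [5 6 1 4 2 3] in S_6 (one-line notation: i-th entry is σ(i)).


To find σ⁻¹, swap domain and range:
σ(1) = 5 → σ⁻¹(5) = 1
σ(2) = 6 → σ⁻¹(6) = 2
σ(3) = 1 → σ⁻¹(1) = 3
σ(4) = 4 → σ⁻¹(4) = 4
σ(5) = 2 → σ⁻¹(2) = 5
σ(6) = 3 → σ⁻¹(3) = 6

σ⁻¹ = [3 5 6 4 1 2]


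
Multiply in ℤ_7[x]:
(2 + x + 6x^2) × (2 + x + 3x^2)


Expand and collect like terms; reduce coefficients mod 7:
x^0: 2·2 = 4 ≡ 4 (mod 7)
x^1: 2·1 + 1·2 = 4 ≡ 4 (mod 7)
x^2: 2·3 + 1·1 + 6·2 = 19 ≡ 5 (mod 7)
x^3: 1·3 + 6·1 = 9 ≡ 2 (mod 7)
x^4: 6·3 = 18 ≡ 4 (mod 7)
Result: 4 + 4x + 5x^2 + 2x^3 + 4x^4

f · g = 4 + 4x + 5x^2 + 2x^3 + 4x^4


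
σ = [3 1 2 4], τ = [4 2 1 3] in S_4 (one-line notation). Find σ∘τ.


σ∘τ: apply τ first, then σ
1 →τ 4 →σ 4
2 →τ 2 →σ 1
3 →τ 1 →σ 3
4 →τ 3 →σ 2

σ∘τ = [4 1 3 2]


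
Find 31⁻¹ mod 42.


Use the extended Euclidean algorithm to write 1 = 31·s + 42·t; then s mod 42 is the inverse.
Euclidean algorithm:
  31 = 0·42 + 31
  42 = 1·31 + 11
  31 = 2·11 + 9
  11 = 1·9 + 2
  9 = 4·2 + 1
  2 = 2·1 + 0
gcd(31,42) = 1
Back-substitution gives: 31·(19) + 42·(-14) = 1
So 31⁻¹ ≡ 19 ≡ 19 (mod 42)
Check: 31 × 19 = 589 ≡ 1 (mod 42) ✓

31⁻¹ ≡ 19 (mod 42)


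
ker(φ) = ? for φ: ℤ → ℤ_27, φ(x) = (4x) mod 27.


Kernel = preimage of identity
ker(φ) = {x ∈ ℤ : 4x ≡ 0 (mod 27)}. gcd(4,27) = 1, so 4x ≡ 0 (mod 27) ⟺ x ≡ 0 (mod 27/1 = 27). Hence ker(φ) = 27ℤ

ker(φ) = 27ℤ


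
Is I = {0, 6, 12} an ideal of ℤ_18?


Check ideal conditions for I = {0, 6, 12} in ℤ_18:
(1) I is an additive subgroup? Yes
(2) For r ∈ ℤ_18 and a ∈ I: r·a ∈ I? Yes

Yes, I is an ideal of ℤ_18


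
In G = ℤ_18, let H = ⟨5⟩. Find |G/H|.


|⟨5⟩| = n / gcd(5, 18) = 18 / 1 = 18
H is normal (ℤ_18 is abelian).
|G/H| = |G| / |H| = 18 / 18 = 1

|G/H| = 1


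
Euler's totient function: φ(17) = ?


φ(n) = count of k ∈ {1,...,n} with gcd(k,n)=1
Coprimes to 17: {1, 2, 3, 4, 5, 6, 7, 8, 9, 10, 11, 12, 13, 14, 15, 16}
Count: 16

φ(17) = 16


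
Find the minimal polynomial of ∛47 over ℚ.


∛47 satisfies x³ - 47 = 0, irreducible over ℚ (no rational root; 47 is not a perfect cube)

Minimal polynomial: x³ - 47


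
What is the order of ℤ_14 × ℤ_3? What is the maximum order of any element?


|ℤ_14 × ℤ_3| = 14 × 3 = 42
Max element order = lcm(14,3) = 42
Cyclic? Yes (gcd=1)

|ℤ_14×ℤ_3| = 42, max element order = 42


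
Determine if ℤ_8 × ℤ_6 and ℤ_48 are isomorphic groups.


Comparing ℤ_8 × ℤ_6 and ℤ_48:
gcd(8,6) = 2 ≠ 1. Max element order in ℤ_8×ℤ_6 is lcm(8,6) = 24 < 48, so it has no element of order 48

No, ℤ_8 × ℤ_6 ≇ ℤ_48


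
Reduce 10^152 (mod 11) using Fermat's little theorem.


Fermat's little theorem: if p is prime and gcd(a,p)=1, then a^(p-1) ≡ 1 (mod p)
p = 11 is prime, gcd(10,11) = 1
Reduce exponent: 152 mod 10 = 2
So 10^152 ≡ 10^2 (mod 11)
10^2 mod 11 = 1

10^152 ≡ 1 (mod 11)


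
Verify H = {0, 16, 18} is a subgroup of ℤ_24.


Subgroup test for H = {0, 16, 18} in (ℤ_24, +):
(1) 0 ∈ H? Yes
(2) Closure: for all a,b ∈ H, (a+b) mod 24 ∈ H? No  [counterexample: 16 + 16 = 8 ∉ H]
(3) Inverses: for all a ∈ H, -a mod 24 ∈ H? No

No, H is not a subgroup of ℤ_24


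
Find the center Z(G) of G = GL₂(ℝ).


Z(G) = {g ∈ G | gx = xg for all x ∈ G}
Only scalar multiples of the identity commute with all invertible matrices

Z(GL₂(ℝ)) = {aI : a ∈ ℝ, a ≠ 0}


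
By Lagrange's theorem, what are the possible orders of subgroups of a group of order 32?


Lagrange's theorem: |H| divides |G|
|G| = 32
Divisors of 32: 1, 2, 4, 8, 16, 32

Possible subgroup orders: {1, 2, 4, 8, 16, 32}


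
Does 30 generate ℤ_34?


g generates ℤ_n iff gcd(g, n) = 1
gcd(30, 34) = 2
Since gcd = 2 ≠ 1, ⟨30⟩ has order 17 < 34, so 30 is not a generator.

No, 30 does not generate ℤ_34


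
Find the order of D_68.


|D_n| = 2n (n rotations and n reflections)
|D_68| = 2×68 = 136

|D_68| = 136


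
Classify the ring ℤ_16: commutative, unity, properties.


ℤ_16 is a commutative ring with unity 1; 16 = 2×8 is composite, so 2·8 ≡ 0 gives zero divisors (not an integral domain)
Commutative: Yes
Integral domain: No
Has unity: Yes

ℤ_16: Commutative=Yes, Unity=Yes


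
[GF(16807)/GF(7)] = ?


GF(16807) = GF(7^5), so the extension degree is 5

[GF(16807)/GF(7)] = 5


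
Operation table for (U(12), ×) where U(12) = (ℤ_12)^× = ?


Elements: {1, 5, 7, 11}
Operation: multiplication mod 12
Entry (a, b) = (a × b) mod 12

Cayley table:
   |  1 |  5 |  7 | 11
 1 |  1 |  5 |  7 | 11
 5 |  5 |  1 | 11 |  7
 7 |  7 | 11 |  1 |  5
11 | 11 |  7 |  5 |  1


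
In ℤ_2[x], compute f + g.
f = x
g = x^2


Add coefficients mod 2:
x^0: 0 + 0 = 0 (mod 2)
x^1: 1 + 0 = 1 (mod 2)
x^2: 0 + 1 = 1 (mod 2)
Result: x + x^2

f + g = x + x^2


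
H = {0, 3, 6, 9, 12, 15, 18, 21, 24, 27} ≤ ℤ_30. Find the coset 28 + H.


28 + H = {28 + h (mod 30) : h ∈ H}
28+0=28, 28+3=1, 28+6=4, 28+9=7, 28+12=10, 28+15=13, 28+18=16, 28+21=19, 28+24=22, 28+27=25
28 + H = {1, 4, 7, 10, 13, 16, 19, 22, 25, 28} = 1 + H

28 + H = {1, 4, 7, 10, 13, 16, 19, 22, 25, 28}


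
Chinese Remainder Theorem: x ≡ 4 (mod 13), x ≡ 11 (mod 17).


m₁ = 13, m₂ = 17, gcd = 1, so CRT applies. M = m₁·m₂ = 221
Let M₁ = M/m₁ = 17, M₂ = M/m₂ = 13
Find y₁ ≡ M₁⁻¹ (mod m₁): 17⁻¹ ≡ 10 (mod 13)
Find y₂ ≡ M₂⁻¹ (mod m₂): 13⁻¹ ≡ 4 (mod 17)
x = a₁·M₁·y₁ + a₂·M₂·y₂ = 4·17·10 + 11·13·4 = 1252
Reduce mod 221: x ≡ 147
Check: 147 mod 13 = 4 ✓, 147 mod 17 = 11 ✓

x ≡ 147 (mod 221)


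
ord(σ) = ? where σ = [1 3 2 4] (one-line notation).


Cycle decomposition: (2 3)
Cycle lengths: 2
Order = lcm(2) = 2

ord(σ) = 2


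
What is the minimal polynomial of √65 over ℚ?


√65 satisfies x² - 65 = 0, irreducible over ℚ since 65 is squarefree

Minimal polynomial: x² - 65


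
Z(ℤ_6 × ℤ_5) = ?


Z(G) = {g ∈ G | gx = xg for all x ∈ G}
Direct product of abelian groups is abelian, so Z(G) = G

Z(ℤ_6 × ℤ_5) = ℤ_6 × ℤ_5


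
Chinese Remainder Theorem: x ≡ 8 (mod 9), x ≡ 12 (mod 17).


m₁ = 9, m₂ = 17, gcd = 1, so CRT applies. M = m₁·m₂ = 153
Let M₁ = M/m₁ = 17, M₂ = M/m₂ = 9
Find y₁ ≡ M₁⁻¹ (mod m₁): 17⁻¹ ≡ 8 (mod 9)
Find y₂ ≡ M₂⁻¹ (mod m₂): 9⁻¹ ≡ 2 (mod 17)
x = a₁·M₁·y₁ + a₂·M₂·y₂ = 8·17·8 + 12·9·2 = 1304
Reduce mod 153: x ≡ 80
Check: 80 mod 9 = 8 ✓, 80 mod 17 = 12 ✓

x ≡ 80 (mod 153)


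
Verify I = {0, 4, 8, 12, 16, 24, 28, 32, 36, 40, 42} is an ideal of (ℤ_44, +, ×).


Check ideal conditions for I = {0, 4, 8, 12, 16, 24, 28, 32, 36, 40, 42} in ℤ_44:
(1) I is an additive subgroup? No
(2) For r ∈ ℤ_44 and a ∈ I: r·a ∈ I? No  [counterexample: r=2, a=32, r·a mod 44 = 20 ∉ I]

No, I is not an ideal of ℤ_44


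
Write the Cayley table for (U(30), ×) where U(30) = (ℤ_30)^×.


Elements: {1, 7, 11, 13, 17, 19, 23, 29}
Operation: multiplication mod 30
Entry (a, b) = (a × b) mod 30

Cayley table:
   |  1 |  7 | 11 | 13 | 17 | 19 | 23 | 29
 1 |  1 |  7 | 11 | 13 | 17 | 19 | 23 | 29
 7 |  7 | 19 | 17 |  1 | 29 | 13 | 11 | 23
11 | 11 | 17 |  1 | 23 |  7 | 29 | 13 | 19
13 | 13 |  1 | 23 | 19 | 11 |  7 | 29 | 17
17 | 17 | 29 |  7 | 11 | 19 | 23 |  1 | 13
19 | 19 | 13 | 29 |  7 | 23 |  1 | 17 | 11
23 | 23 | 11 | 13 | 29 |  1 | 17 | 19 |  7
29 | 29 | 23 | 19 | 17 | 13 | 11 |  7 |  1


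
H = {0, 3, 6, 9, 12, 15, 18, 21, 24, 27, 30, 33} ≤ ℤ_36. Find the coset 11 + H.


11 + H = {11 + h (mod 36) : h ∈ H}
11+0=11, 11+3=14, 11+6=17, 11+9=20, 11+12=23, 11+15=26, 11+18=29, 11+21=32, 11+24=35, 11+27=2, 11+30=5, 11+33=8
11 + H = {2, 5, 8, 11, 14, 17, 20, 23, 26, 29, 32, 35} = 2 + H

11 + H = {2, 5, 8, 11, 14, 17, 20, 23, 26, 29, 32, 35}


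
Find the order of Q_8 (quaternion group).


Q_8 = {±1, ±i, ±j, ±k}
|Q_8| = 8

|Q_8 (quaternion group)| = 8


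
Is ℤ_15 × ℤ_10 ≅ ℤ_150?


Comparing ℤ_15 × ℤ_10 and ℤ_150:
gcd(15,10) = 5 ≠ 1. Max element order in ℤ_15×ℤ_10 is lcm(15,10) = 30 < 150, so it has no element of order 150

No, ℤ_15 × ℤ_10 ≇ ℤ_150


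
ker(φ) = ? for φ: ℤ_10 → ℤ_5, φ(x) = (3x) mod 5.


Kernel = preimage of identity
ker(φ) = {x ∈ ℤ_10 : 3x ≡ 0 (mod 5)}. Since 5 | 10, φ is well-defined. The kernel is the cyclic subgroup ⟨5⟩ of ℤ_10 (order 2), i.e. {0, 5}

ker(φ) = {0, 5}


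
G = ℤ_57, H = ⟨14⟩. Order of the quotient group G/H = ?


|⟨14⟩| = n / gcd(14, 57) = 57 / 1 = 57
H is normal (ℤ_57 is abelian).
|G/H| = |G| / |H| = 57 / 57 = 1

|G/H| = 1


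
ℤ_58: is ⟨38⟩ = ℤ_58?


g generates ℤ_n iff gcd(g, n) = 1
gcd(38, 58) = 2
Since gcd = 2 ≠ 1, ⟨38⟩ has order 29 < 58, so 38 is not a generator.

No, 38 does not generate ℤ_58
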